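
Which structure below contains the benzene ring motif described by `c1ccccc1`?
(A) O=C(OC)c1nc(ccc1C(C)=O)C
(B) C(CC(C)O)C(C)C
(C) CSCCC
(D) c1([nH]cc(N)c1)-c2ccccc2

D

c1ccccc1 describes six aromatic carbons in a ring (a benzene ring).
(A) has a methyl group (-CH3) but no six-membered all-carbon aromatic ring is present.
(B) has a methyl group (-CH3) but no six-membered all-carbon aromatic ring is present.
(C) has a methyl group (-CH3) but no six-membered all-carbon aromatic ring is present.
(D) contains a phenyl ring, which satisfies every atom and bond constraint.
So the answer is (D).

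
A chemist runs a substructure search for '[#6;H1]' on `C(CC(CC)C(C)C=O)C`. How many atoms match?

3

Check the 10 heavy atoms by environment: 3× C (H3) → no; 3× C (H1) → match; 3× C (H2) → no; 1× O (H0) → no.
That gives 3 matching atoms.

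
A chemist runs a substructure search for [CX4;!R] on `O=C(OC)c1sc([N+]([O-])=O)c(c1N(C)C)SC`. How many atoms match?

Check the 17 heavy atoms by environment: 1× s (aromatic, X2, in 5-ring) → no; 4× c (aromatic, X3, in 5-ring) → no; 1× C (X3, acyclic) → no; 2× O (X1, acyclic) → no; 1× O (X2, acyclic) → no; 4× C (X4, acyclic) → match; 1× S (X2, acyclic) → no; 1× N (charge +1, X3, acyclic) → no; 1× O (charge -1, X1, acyclic) → no; 1× N (X3, acyclic) → no.
That gives 4 matching atoms.

4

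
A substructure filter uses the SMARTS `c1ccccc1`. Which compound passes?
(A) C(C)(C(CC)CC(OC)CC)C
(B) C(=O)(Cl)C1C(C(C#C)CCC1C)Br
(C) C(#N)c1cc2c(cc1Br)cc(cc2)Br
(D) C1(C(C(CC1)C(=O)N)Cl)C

C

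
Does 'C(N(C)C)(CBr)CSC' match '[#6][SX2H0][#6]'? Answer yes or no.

Yes

The pattern [#6][SX2H0][#6] describes an aliphatic sulfur bridging two carbons with no H on the sulfur — a thioether.
The molecule carries a methylthio ether (-SCH3), whose atoms satisfy every constraint of the query, so the pattern matches.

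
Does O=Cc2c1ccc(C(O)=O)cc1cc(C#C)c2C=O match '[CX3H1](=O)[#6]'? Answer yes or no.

Yes

The pattern [CX3H1](=O)[#6] describes an sp2 carbon with one H, double-bonded to O and single-bonded to carbon — an aldehyde.
The molecule carries an aldehyde (-CHO), whose atoms satisfy every constraint of the query, so the pattern matches.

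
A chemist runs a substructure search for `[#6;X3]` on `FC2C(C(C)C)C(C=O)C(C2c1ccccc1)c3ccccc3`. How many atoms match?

The query [#6;X3] means: any carbon (aromatic or not) with three total connections.
Check the 23 heavy atoms by environment: 8× C (X4) → no; 1× C (X3) → match; 1× O (X1) → no; 12× c (aromatic, X3) → match; 1× F (X1) → no.
Summing the matching environments: 1 + 12 = 13 matching atoms.

13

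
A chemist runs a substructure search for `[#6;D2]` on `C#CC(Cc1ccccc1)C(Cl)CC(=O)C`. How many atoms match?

The query [#6;D2] means: any carbon bonded to exactly two heavy atoms.
Check the 16 heavy atoms by environment: 3× C (D2) → match; 3× C (D3) → no; 1× Cl (D1) → no; 1× O (D1) → no; 2× C (D1) → no; 1× c (aromatic, D3) → no; 5× c (aromatic, D2) → match.
Summing the matching environments: 3 + 5 = 8 matching atoms.

8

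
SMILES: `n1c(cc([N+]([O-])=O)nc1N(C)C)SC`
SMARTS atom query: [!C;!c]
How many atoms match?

7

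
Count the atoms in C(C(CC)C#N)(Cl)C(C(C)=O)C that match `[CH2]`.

1

The query [CH2] means: aliphatic carbon with exactly two hydrogens.
Check the 12 heavy atoms by environment: 3× C (H3) → no; 1× C (H2) → match; 3× C (H1) → no; 2× C (H0) → no; 1× O (H0) → no; 1× Cl (H0) → no; 1× N (H0) → no.
That gives 1 matching atom.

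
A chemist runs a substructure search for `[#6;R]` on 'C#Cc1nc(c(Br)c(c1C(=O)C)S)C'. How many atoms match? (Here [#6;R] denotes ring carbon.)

5

The query [#6;R] means: carbon that is part of a ring.
Check the 14 heavy atoms by environment: 1× n (aromatic, in 6-ring) → no; 5× c (aromatic, in 6-ring) → match; 1× S (acyclic) → no; 5× C (acyclic) → no; 1× O (acyclic) → no; 1× Br (acyclic) → no.
That gives 5 matching atoms.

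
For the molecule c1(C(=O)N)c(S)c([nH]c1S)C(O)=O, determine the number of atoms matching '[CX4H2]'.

0

The query [CX4H2] means: sp3 carbon (X4) with exactly two hydrogens.
Check the 13 heavy atoms by environment: 1× n (aromatic, H1, X3) → no; 4× c (aromatic, H0, X3) → no; 2× C (H0, X3) → no; 2× O (H0, X1) → no; 1× O (H1, X2) → no; 2× S (H1, X2) → no; 1× N (H2, X3) → no.
No environment satisfies the query, so 0 matching atoms.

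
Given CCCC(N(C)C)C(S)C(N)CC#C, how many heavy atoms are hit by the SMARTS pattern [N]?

2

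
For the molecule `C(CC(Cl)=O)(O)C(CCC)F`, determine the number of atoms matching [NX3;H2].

0

The query [NX3;H2] means: aliphatic N with 3 total connections, two of them H — an -NH2 nitrogen (amine or amide).
Check the 11 heavy atoms by environment: 3× C (H2, X4) → no; 2× C (H1, X4) → no; 1× C (H3, X4) → no; 1× F (H0, X1) → no; 1× C (H0, X3) → no; 1× O (H0, X1) → no; 1× Cl (H0, X1) → no; 1× O (H1, X2) → no.
No environment satisfies the query, so 0 matching atoms.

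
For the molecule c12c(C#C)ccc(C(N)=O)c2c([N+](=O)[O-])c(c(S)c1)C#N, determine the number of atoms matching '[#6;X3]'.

The query [#6;X3] means: any carbon (aromatic or not) with three total connections.
Check the 21 heavy atoms by environment: 10× c (aromatic, X3) → match; 1× C (X3) → match; 2× O (X1) → no; 1× N (X3) → no; 3× C (X2) → no; 1× S (X2) → no; 1× N (charge +1, X3) → no; 1× O (charge -1, X1) → no; 1× N (X1) → no.
Summing the matching environments: 10 + 1 = 11 matching atoms.

11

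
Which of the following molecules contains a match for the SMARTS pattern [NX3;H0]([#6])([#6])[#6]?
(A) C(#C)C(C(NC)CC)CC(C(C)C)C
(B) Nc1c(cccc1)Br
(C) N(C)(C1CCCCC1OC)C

C

[NX3;H0]([#6])([#6])[#6] describes a trivalent nitrogen with no H, bonded to three carbons (a tertiary amine).
(A) has an N-methylamino group (-NHCH3) but the nitrogen still has one H (H1), not H0.
(B) has a primary amino group (-NH2) but the nitrogen has H2, not H0 with three carbons.
(C) contains a dimethylamino group (-N(CH3)2), which satisfies every atom and bond constraint.
So the answer is (C).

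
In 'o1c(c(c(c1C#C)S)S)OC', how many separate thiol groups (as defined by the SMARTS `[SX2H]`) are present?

2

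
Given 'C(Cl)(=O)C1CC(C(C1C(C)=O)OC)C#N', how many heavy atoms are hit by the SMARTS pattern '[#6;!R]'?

5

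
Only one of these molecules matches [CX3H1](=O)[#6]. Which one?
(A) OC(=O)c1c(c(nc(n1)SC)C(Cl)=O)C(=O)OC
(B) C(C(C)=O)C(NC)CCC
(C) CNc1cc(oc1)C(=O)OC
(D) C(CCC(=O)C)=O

[CX3H1](=O)[#6] describes an sp2 carbon with one H, double-bonded to O and single-bonded to carbon (an aldehyde).
(A) has a methyl-ester group (-C(=O)OCH3) but the carbonyl carbon has H0, not H1.
(B) has an acetyl/ketone group (-C(=O)CH3) but the carbonyl carbon has H0 (two carbon neighbours), not H1.
(C) has a methyl-ester group (-C(=O)OCH3) but the carbonyl carbon has H0, not H1.
(D) contains an aldehyde (-CHO), which satisfies every atom and bond constraint.
So the answer is (D).

D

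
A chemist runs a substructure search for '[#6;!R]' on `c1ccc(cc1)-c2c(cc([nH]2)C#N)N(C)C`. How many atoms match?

Check the 16 heavy atoms by environment: 1× n (aromatic, in 5-ring) → no; 4× c (aromatic, in 5-ring) → no; 2× N (acyclic) → no; 3× C (acyclic) → match; 6× c (aromatic, in 6-ring) → no.
That gives 3 matching atoms.

3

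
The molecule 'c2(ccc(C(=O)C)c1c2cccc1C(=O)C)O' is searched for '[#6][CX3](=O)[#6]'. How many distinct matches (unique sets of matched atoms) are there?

2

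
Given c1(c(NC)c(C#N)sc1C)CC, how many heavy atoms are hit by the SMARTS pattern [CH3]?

3

The query [CH3] means: aliphatic carbon with exactly three hydrogens.
Check the 12 heavy atoms by environment: 1× s (aromatic, H0) → no; 4× c (aromatic, H0) → no; 1× N (H1) → no; 3× C (H3) → match; 1× C (H0) → no; 1× N (H0) → no; 1× C (H2) → no.
That gives 3 matching atoms.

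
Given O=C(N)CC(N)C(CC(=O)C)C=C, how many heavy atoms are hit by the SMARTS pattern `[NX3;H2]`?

2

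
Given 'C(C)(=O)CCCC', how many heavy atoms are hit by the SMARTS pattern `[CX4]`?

5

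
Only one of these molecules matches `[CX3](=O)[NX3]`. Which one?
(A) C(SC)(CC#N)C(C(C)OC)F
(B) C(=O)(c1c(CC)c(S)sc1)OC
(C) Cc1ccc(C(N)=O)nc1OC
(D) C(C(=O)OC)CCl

C

[CX3](=O)[NX3] describes a carbonyl carbon bonded to a trivalent nitrogen (an amide).
(A) has a nitrile (-C#N) but the nitrile N is NX1 (triple-bonded), not NX3.
(B) has a methyl-ester group (-C(=O)OCH3) but the carbonyl is bonded to O, not to an NX3 nitrogen.
(C) contains a primary amide (-C(=O)NH2), which satisfies every atom and bond constraint.
(D) has a methyl-ester group (-C(=O)OCH3) but the carbonyl is bonded to O, not to an NX3 nitrogen.
So the answer is (C).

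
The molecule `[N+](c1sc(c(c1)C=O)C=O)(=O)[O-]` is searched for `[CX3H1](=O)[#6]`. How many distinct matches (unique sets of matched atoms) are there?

2

[CX3H1](=O)[#6] is the SMARTS for an aldehyde: an sp2 carbon with one H, double-bonded to O and single-bonded to carbon.
The molecule carries 2 separate instances of an aldehyde (-CHO) meeting every constraint; each maps to a distinct set of atoms, giving 2 matches.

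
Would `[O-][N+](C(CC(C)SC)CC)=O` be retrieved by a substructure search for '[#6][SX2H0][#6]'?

Yes

The pattern [#6][SX2H0][#6] describes an aliphatic sulfur bridging two carbons with no H on the sulfur — a thioether.
The molecule carries a methylthio ether (-SCH3), whose atoms satisfy every constraint of the query, so the pattern matches.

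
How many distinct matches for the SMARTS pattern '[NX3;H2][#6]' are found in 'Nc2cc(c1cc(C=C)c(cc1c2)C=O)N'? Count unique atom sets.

2

[NX3;H2][#6] is the SMARTS for a primary amine: a trivalent nitrogen with two H attached to carbon.
The molecule carries 2 separate instances of a primary amino group (-NH2) meeting every constraint; each maps to a distinct set of atoms, giving 2 matches.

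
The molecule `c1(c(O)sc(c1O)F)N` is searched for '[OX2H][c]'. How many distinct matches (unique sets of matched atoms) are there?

2

[OX2H][c] is the SMARTS for a phenol: a hydroxyl oxygen attached to an aromatic carbon.
The molecule carries 2 separate instances of a hydroxyl group (-OH) meeting every constraint; each maps to a distinct set of atoms, giving 2 matches.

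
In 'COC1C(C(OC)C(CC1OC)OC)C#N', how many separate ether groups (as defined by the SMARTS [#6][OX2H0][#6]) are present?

[#6][OX2H0][#6] is the SMARTS for an ether: an aliphatic oxygen bridging two carbons with no H on the oxygen.
The molecule carries 4 separate instances of a methoxy ether (-OCH3) meeting every constraint; each maps to a distinct set of atoms, giving 4 matches.

4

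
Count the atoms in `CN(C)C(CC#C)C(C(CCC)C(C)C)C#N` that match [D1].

7

The query [D1] means: atom with exactly one heavy-atom neighbour (degree 1).
Check the 17 heavy atoms by environment: 6× C (D1) → match; 5× C (D2) → no; 4× C (D3) → no; 1× N (D1) → match; 1× N (D3) → no.
Summing the matching environments: 6 + 1 = 7 matching atoms.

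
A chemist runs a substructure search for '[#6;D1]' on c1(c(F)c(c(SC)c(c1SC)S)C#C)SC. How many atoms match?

The query [#6;D1] means: carbon bonded to exactly one heavy atom.
Check the 16 heavy atoms by environment: 6× c (aromatic, D3) → no; 3× S (D2) → no; 4× C (D1) → match; 1× C (D2) → no; 1× F (D1) → no; 1× S (D1) → no.
That gives 4 matching atoms.

4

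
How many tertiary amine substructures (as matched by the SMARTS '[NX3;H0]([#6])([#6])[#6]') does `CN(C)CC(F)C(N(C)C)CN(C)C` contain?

[NX3;H0]([#6])([#6])[#6] is the SMARTS for a tertiary amine: a trivalent nitrogen with no H, bonded to three carbons.
The molecule carries 3 separate instances of a dimethylamino group (-N(CH3)2) meeting every constraint; each maps to a distinct set of atoms, giving 3 matches.

3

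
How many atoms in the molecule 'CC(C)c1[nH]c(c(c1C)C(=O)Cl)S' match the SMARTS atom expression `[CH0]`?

The query [CH0] means: aliphatic carbon with no attached hydrogen.
Check the 13 heavy atoms by environment: 1× n (aromatic, H1) → no; 4× c (aromatic, H0) → no; 1× S (H1) → no; 1× C (H1) → no; 3× C (H3) → no; 1× C (H0) → match; 1× O (H0) → no; 1× Cl (H0) → no.
That gives 1 matching atom.

1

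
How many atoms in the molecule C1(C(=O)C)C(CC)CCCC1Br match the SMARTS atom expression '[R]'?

Check the 12 heavy atoms by environment: 6× C (in 6-ring) → match; 4× C (acyclic) → no; 1× O (acyclic) → no; 1× Br (acyclic) → no.
That gives 6 matching atoms.

6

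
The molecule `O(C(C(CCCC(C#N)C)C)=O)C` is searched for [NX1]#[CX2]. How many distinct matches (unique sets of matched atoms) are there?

1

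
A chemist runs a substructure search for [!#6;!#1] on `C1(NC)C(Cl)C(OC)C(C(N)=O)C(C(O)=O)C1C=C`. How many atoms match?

7

The query [!#6;!#1] means: not carbon and not hydrogen — any heteroatom.
Check the 19 heavy atoms by environment: 12× C → no; 1× Cl → match; 4× O → match; 2× N → match.
Summing the matching environments: 1 + 4 + 2 = 7 matching atoms.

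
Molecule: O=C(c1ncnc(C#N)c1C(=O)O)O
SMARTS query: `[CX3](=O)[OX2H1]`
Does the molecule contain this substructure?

The pattern [CX3](=O)[OX2H1] describes an sp2 carbon double-bonded to O and single-bonded to an -OH oxygen — a carboxylic acid.
The molecule carries a carboxylic acid group (-C(=O)OH), whose atoms satisfy every constraint of the query, so the pattern matches.

Yes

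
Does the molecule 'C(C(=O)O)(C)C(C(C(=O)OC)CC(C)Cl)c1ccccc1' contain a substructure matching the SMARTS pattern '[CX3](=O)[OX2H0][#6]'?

The pattern [CX3](=O)[OX2H0][#6] describes a carbonyl carbon bonded to an oxygen that is itself bonded to carbon (no H on that O) — an ester.
The molecule carries a methyl-ester group (-C(=O)OCH3), whose atoms satisfy every constraint of the query, so the pattern matches.

Yes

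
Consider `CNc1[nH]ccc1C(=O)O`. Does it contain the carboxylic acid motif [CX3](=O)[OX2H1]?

Yes

The pattern [CX3](=O)[OX2H1] describes an sp2 carbon double-bonded to O and single-bonded to an -OH oxygen — a carboxylic acid.
The molecule carries a carboxylic acid group (-C(=O)OH), whose atoms satisfy every constraint of the query, so the pattern matches.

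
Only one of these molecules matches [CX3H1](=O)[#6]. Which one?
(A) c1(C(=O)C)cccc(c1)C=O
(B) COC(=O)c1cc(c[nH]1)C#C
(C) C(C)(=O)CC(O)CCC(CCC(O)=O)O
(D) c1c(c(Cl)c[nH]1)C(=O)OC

A

[CX3H1](=O)[#6] describes an sp2 carbon with one H, double-bonded to O and single-bonded to carbon (an aldehyde).
(A) contains an aldehyde (-CHO), which satisfies every atom and bond constraint.
(B) has a methyl-ester group (-C(=O)OCH3) but the carbonyl carbon has H0, not H1.
(C) has an acetyl/ketone group (-C(=O)CH3) but the carbonyl carbon has H0 (two carbon neighbours), not H1.
(D) has a methyl-ester group (-C(=O)OCH3) but the carbonyl carbon has H0, not H1.
So the answer is (A).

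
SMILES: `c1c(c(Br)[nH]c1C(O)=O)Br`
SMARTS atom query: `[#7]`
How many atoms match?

1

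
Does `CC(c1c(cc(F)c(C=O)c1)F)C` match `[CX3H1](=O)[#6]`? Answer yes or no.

The pattern [CX3H1](=O)[#6] describes an sp2 carbon with one H, double-bonded to O and single-bonded to carbon — an aldehyde.
The molecule carries an aldehyde (-CHO), whose atoms satisfy every constraint of the query, so the pattern matches.

Yes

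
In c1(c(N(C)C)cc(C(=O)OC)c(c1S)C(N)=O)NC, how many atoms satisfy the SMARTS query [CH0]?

Check the 19 heavy atoms by environment: 5× c (aromatic, H0) → no; 1× c (aromatic, H1) → no; 1× N (H0) → no; 4× C (H3) → no; 1× S (H1) → no; 2× C (H0) → match; 3× O (H0) → no; 1× N (H2) → no; 1× N (H1) → no.
That gives 2 matching atoms.

2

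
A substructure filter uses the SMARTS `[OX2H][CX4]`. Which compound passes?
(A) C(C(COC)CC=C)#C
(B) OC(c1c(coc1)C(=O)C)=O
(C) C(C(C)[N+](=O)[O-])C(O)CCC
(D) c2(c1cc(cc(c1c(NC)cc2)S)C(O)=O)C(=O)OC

[OX2H][CX4] describes a hydroxyl oxygen bound to an sp3 (X4) carbon (an aliphatic alcohol).
(A) has a methoxy ether (-OCH3) but the oxygen has H0 (ether), not H1.
(B) has a carboxylic acid group (-C(=O)OH) but the -OH is on a CX3 carbonyl carbon, not a CX4 carbon.
(C) contains a hydroxyl group (-OH), which satisfies every atom and bond constraint.
(D) has a carboxylic acid group (-C(=O)OH) but the -OH is on a CX3 carbonyl carbon, not a CX4 carbon.
So the answer is (C).

C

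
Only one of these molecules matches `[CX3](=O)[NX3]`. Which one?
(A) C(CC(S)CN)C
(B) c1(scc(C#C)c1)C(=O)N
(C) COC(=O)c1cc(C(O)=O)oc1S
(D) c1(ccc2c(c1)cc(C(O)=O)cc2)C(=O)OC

[CX3](=O)[NX3] describes a carbonyl carbon bonded to a trivalent nitrogen (an amide).
(A) has a primary amino group (-NH2) but the -NH2 is not attached to a carbonyl carbon.
(B) contains a primary amide (-C(=O)NH2), which satisfies every atom and bond constraint.
(C) has a methyl-ester group (-C(=O)OCH3) but the carbonyl is bonded to O, not to an NX3 nitrogen.
(D) has a methyl-ester group (-C(=O)OCH3) but the carbonyl is bonded to O, not to an NX3 nitrogen.
So the answer is (B).

B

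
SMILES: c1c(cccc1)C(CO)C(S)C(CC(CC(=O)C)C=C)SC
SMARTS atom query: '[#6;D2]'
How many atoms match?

The query [#6;D2] means: any carbon bonded to exactly two heavy atoms.
Check the 22 heavy atoms by environment: 4× C (D2) → match; 5× C (D3) → no; 1× c (aromatic, D3) → no; 5× c (aromatic, D2) → match; 2× O (D1) → no; 3× C (D1) → no; 1× S (D2) → no; 1× S (D1) → no.
Summing the matching environments: 4 + 5 = 9 matching atoms.

9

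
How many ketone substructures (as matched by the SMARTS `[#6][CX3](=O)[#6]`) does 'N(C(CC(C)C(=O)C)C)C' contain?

1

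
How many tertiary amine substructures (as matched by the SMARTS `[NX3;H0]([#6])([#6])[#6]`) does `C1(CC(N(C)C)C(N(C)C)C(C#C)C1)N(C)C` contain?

[NX3;H0]([#6])([#6])[#6] is the SMARTS for a tertiary amine: a trivalent nitrogen with no H, bonded to three carbons.
The molecule carries 3 separate instances of a dimethylamino group (-N(CH3)2) meeting every constraint; each maps to a distinct set of atoms, giving 3 matches.

3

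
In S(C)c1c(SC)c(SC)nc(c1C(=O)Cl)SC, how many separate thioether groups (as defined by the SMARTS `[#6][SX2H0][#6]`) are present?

[#6][SX2H0][#6] is the SMARTS for a thioether: an aliphatic sulfur bridging two carbons with no H on the sulfur.
The molecule carries 4 separate instances of a methylthio ether (-SCH3) meeting every constraint; each maps to a distinct set of atoms, giving 4 matches.

4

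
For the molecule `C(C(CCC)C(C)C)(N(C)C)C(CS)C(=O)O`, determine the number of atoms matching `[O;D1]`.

2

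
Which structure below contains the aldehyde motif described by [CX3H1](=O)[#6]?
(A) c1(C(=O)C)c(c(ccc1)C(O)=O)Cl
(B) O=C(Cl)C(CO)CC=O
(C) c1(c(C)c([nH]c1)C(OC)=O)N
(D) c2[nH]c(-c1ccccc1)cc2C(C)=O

[CX3H1](=O)[#6] describes an sp2 carbon with one H, double-bonded to O and single-bonded to carbon (an aldehyde).
(A) has a carboxylic acid group (-C(=O)OH) but the carbonyl carbon has H0 and is bonded to O, not H1.
(B) contains an aldehyde (-CHO), which satisfies every atom and bond constraint.
(C) has a methyl-ester group (-C(=O)OCH3) but the carbonyl carbon has H0, not H1.
(D) has an acetyl/ketone group (-C(=O)CH3) but the carbonyl carbon has H0 (two carbon neighbours), not H1.
So the answer is (B).

B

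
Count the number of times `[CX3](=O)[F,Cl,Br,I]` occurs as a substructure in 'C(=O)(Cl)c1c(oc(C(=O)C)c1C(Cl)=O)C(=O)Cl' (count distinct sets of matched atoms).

3

[CX3](=O)[F,Cl,Br,I] is the SMARTS for an acyl halide: a carbonyl carbon bonded to a halogen.
The molecule carries 3 separate instances of an acyl chloride (-C(=O)Cl) meeting every constraint; each maps to a distinct set of atoms, giving 3 matches.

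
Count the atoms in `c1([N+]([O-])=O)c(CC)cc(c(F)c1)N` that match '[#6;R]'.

6

The query [#6;R] means: carbon that is part of a ring.
Check the 13 heavy atoms by environment: 6× c (aromatic, in 6-ring) → match; 1× N (acyclic) → no; 2× C (acyclic) → no; 1× N (charge +1, acyclic) → no; 1× O (charge -1, acyclic) → no; 1× O (acyclic) → no; 1× F (acyclic) → no.
That gives 6 matching atoms.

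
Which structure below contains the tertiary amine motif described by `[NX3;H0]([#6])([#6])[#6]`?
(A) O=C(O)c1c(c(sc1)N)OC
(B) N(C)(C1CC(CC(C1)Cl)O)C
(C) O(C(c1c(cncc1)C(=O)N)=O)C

[NX3;H0]([#6])([#6])[#6] describes a trivalent nitrogen with no H, bonded to three carbons (a tertiary amine).
(A) has a primary amino group (-NH2) but the nitrogen has H2, not H0 with three carbons.
(B) contains a dimethylamino group (-N(CH3)2), which satisfies every atom and bond constraint.
(C) has a primary amide (-C(=O)NH2) but the amide nitrogen has H2 and only one carbon neighbour.
So the answer is (B).

B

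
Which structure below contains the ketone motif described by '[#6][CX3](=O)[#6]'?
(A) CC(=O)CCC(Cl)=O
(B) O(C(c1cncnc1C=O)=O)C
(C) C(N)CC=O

A

[#6][CX3](=O)[#6] describes a carbonyl carbon (no H) flanked by two carbons (a ketone).
(A) contains an acetyl/ketone group (-C(=O)CH3), which satisfies every atom and bond constraint.
(B) has an aldehyde (-CHO) but the carbonyl carbon has H1, so it is not flanked by two carbons.
(C) has an aldehyde (-CHO) but the carbonyl carbon has H1, so it is not flanked by two carbons.
So the answer is (A).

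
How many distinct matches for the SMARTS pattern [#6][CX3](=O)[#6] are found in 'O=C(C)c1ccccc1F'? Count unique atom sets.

[#6][CX3](=O)[#6] is the SMARTS for a ketone: a carbonyl carbon (no H) flanked by two carbons.
Exactly one fragment in the molecule meets all constraints, giving 1 match.

1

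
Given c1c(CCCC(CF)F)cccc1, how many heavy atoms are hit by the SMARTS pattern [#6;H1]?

The query [#6;H1] means: any carbon bearing exactly one hydrogen.
Check the 13 heavy atoms by environment: 4× C (H2) → no; 1× C (H1) → match; 2× F (H0) → no; 1× c (aromatic, H0) → no; 5× c (aromatic, H1) → match.
Summing the matching environments: 1 + 5 = 6 matching atoms.

6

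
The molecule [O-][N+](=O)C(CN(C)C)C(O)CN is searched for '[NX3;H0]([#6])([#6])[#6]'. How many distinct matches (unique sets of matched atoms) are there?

1

[NX3;H0]([#6])([#6])[#6] is the SMARTS for a tertiary amine: a trivalent nitrogen with no H, bonded to three carbons.
Exactly one fragment in the molecule meets all constraints, giving 1 match.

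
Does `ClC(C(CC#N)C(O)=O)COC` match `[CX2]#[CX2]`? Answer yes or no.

No

The pattern [CX2]#[CX2] describes a carbon-carbon triple bond — an alkyne.
The closest candidate here is a nitrile (-C#N), but the triple bond is C#N, not C#C. No other fragment satisfies the full query, so there is no match.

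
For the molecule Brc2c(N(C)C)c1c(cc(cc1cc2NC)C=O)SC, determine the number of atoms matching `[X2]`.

The query [X2] means: any atom with exactly two total connections (bonds + H).
Check the 20 heavy atoms by environment: 10× c (aromatic, X3) → no; 2× N (X3) → no; 4× C (X4) → no; 1× Br (X1) → no; 1× S (X2) → match; 1× C (X3) → no; 1× O (X1) → no.
That gives 1 matching atom.

1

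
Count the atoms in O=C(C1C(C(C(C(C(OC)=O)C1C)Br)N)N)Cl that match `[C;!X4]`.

2

The query [C;!X4] means: aliphatic carbon that does not have four total connections.
Check the 17 heavy atoms by environment: 8× C (X4) → no; 2× N (X3) → no; 1× Br (X1) → no; 2× C (X3) → match; 2× O (X1) → no; 1× Cl (X1) → no; 1× O (X2) → no.
That gives 2 matching atoms.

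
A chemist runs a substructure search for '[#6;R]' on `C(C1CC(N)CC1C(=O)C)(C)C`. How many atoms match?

The query [#6;R] means: carbon that is part of a ring.
Check the 12 heavy atoms by environment: 5× C (in 5-ring) → match; 5× C (acyclic) → no; 1× O (acyclic) → no; 1× N (acyclic) → no.
That gives 5 matching atoms.

5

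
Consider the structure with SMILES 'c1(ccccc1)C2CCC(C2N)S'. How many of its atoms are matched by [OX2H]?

0

Check the 13 heavy atoms by environment: 3× C (H1, X4) → no; 2× C (H2, X4) → no; 1× N (H2, X3) → no; 1× S (H1, X2) → no; 1× c (aromatic, H0, X3) → no; 5× c (aromatic, H1, X3) → no.
No environment satisfies the query, so 0 matching atoms.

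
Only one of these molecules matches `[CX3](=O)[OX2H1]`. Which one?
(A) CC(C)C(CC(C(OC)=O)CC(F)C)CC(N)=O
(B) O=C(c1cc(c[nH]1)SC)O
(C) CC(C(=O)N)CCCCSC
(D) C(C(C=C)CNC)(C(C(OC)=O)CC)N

[CX3](=O)[OX2H1] describes an sp2 carbon double-bonded to O and single-bonded to an -OH oxygen (a carboxylic acid).
(A) has a primary amide (-C(=O)NH2) but the carbonyl is bonded to N, not to an -OH oxygen.
(B) contains a carboxylic acid group (-C(=O)OH), which satisfies every atom and bond constraint.
(C) has a primary amide (-C(=O)NH2) but the carbonyl is bonded to N, not to an -OH oxygen.
(D) has a methyl-ester group (-C(=O)OCH3) but the singly-bonded O has no H (OX2H0, not OX2H1).
So the answer is (B).

B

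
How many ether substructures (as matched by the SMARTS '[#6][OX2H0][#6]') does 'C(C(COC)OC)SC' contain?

[#6][OX2H0][#6] is the SMARTS for an ether: an aliphatic oxygen bridging two carbons with no H on the oxygen.
The molecule carries 2 separate instances of a methoxy ether (-OCH3) meeting every constraint; each maps to a distinct set of atoms, giving 2 matches.

2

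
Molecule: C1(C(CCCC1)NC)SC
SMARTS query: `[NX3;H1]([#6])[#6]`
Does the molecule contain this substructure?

Yes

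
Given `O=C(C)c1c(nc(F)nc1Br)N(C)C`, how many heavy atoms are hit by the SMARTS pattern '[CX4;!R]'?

3

The query [CX4;!R] means: aliphatic carbon with four total connections, not in a ring.
Check the 14 heavy atoms by environment: 2× n (aromatic, X2, in 6-ring) → no; 4× c (aromatic, X3, in 6-ring) → no; 1× N (X3, acyclic) → no; 3× C (X4, acyclic) → match; 1× C (X3, acyclic) → no; 1× O (X1, acyclic) → no; 1× F (X1, acyclic) → no; 1× Br (X1, acyclic) → no.
That gives 3 matching atoms.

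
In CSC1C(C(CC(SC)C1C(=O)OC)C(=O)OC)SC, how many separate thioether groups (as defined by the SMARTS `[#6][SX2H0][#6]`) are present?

[#6][SX2H0][#6] is the SMARTS for a thioether: an aliphatic sulfur bridging two carbons with no H on the sulfur.
The molecule carries 3 separate instances of a methylthio ether (-SCH3) meeting every constraint; each maps to a distinct set of atoms, giving 3 matches.

3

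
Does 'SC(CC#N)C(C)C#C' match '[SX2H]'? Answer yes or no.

Yes

The pattern [SX2H] describes an aliphatic sulfur with two connections, one being H — a thiol.
The molecule carries a thiol (-SH), whose atoms satisfy every constraint of the query, so the pattern matches.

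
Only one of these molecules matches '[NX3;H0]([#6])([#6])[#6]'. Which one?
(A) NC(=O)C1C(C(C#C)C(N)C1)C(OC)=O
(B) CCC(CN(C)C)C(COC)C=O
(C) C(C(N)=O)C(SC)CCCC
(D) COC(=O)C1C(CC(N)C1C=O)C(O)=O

B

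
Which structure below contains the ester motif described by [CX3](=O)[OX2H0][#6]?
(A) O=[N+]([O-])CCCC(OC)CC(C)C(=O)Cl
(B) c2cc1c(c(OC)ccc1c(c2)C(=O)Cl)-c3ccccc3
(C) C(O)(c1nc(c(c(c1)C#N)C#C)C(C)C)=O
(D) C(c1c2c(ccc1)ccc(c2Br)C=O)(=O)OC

[CX3](=O)[OX2H0][#6] describes a carbonyl carbon bonded to an oxygen that is itself bonded to carbon (no H on that O) (an ester).
(A) has a methoxy ether (-OCH3) but the ether oxygen is not adjacent to a C=O carbon.
(B) has a methoxy ether (-OCH3) but the ether oxygen is not adjacent to a C=O carbon.
(C) has a carboxylic acid group (-C(=O)OH) but the singly-bonded O carries H (OX2H1, not H0).
(D) contains a methyl-ester group (-C(=O)OCH3), which satisfies every atom and bond constraint.
So the answer is (D).

D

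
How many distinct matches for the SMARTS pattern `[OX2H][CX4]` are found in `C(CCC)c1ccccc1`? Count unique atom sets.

[OX2H][CX4] is the SMARTS for an aliphatic alcohol: a hydroxyl oxygen bound to an sp3 (X4) carbon.
No fragment in the molecule satisfies every constraint, giving 0 matches.

0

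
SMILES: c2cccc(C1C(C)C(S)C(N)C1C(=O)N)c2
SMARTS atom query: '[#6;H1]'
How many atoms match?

10

The query [#6;H1] means: any carbon bearing exactly one hydrogen.
Check the 17 heavy atoms by environment: 5× C (H1) → match; 1× C (H3) → no; 1× c (aromatic, H0) → no; 5× c (aromatic, H1) → match; 1× C (H0) → no; 1× O (H0) → no; 2× N (H2) → no; 1× S (H1) → no.
Summing the matching environments: 5 + 5 = 10 matching atoms.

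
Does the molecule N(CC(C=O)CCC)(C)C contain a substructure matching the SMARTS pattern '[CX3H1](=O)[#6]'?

Yes

The pattern [CX3H1](=O)[#6] describes an sp2 carbon with one H, double-bonded to O and single-bonded to carbon — an aldehyde.
The molecule carries an aldehyde (-CHO), whose atoms satisfy every constraint of the query, so the pattern matches.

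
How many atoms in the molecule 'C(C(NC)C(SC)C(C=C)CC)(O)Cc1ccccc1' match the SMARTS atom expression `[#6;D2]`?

8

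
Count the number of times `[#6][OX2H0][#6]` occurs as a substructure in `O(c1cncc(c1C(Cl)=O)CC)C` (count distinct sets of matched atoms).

[#6][OX2H0][#6] is the SMARTS for an ether: an aliphatic oxygen bridging two carbons with no H on the oxygen.
Exactly one fragment in the molecule meets all constraints, giving 1 match.

1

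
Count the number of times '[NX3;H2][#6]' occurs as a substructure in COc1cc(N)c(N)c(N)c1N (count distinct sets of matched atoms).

4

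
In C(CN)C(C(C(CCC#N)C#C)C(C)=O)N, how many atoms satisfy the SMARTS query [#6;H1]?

The query [#6;H1] means: any carbon bearing exactly one hydrogen.
Check the 16 heavy atoms by environment: 4× C (H2) → no; 4× C (H1) → match; 3× C (H0) → no; 1× O (H0) → no; 1× C (H3) → no; 2× N (H2) → no; 1× N (H0) → no.
That gives 4 matching atoms.

4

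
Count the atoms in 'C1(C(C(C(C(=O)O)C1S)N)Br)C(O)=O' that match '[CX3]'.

The query [CX3] means: C with X3: aliphatic carbon with exactly 3 total connections.
Check the 14 heavy atoms by environment: 5× C (X4) → no; 1× S (X2) → no; 2× C (X3) → match; 2× O (X1) → no; 2× O (X2) → no; 1× N (X3) → no; 1× Br (X1) → no.
That gives 2 matching atoms.

2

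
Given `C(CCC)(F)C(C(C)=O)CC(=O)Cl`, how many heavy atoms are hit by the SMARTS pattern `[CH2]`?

3

Check the 13 heavy atoms by environment: 3× C (H2) → match; 2× C (H1) → no; 2× C (H3) → no; 2× C (H0) → no; 2× O (H0) → no; 1× F (H0) → no; 1× Cl (H0) → no.
That gives 3 matching atoms.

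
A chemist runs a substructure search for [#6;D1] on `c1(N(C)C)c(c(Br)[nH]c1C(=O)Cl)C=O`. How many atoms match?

2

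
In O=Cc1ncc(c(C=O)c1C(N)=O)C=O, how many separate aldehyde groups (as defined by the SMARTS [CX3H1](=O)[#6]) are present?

3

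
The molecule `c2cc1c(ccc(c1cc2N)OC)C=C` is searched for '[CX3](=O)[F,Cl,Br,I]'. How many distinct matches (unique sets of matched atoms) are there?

0

[CX3](=O)[F,Cl,Br,I] is the SMARTS for an acyl halide: a carbonyl carbon bonded to a halogen.
No fragment in the molecule satisfies every constraint, giving 0 matches.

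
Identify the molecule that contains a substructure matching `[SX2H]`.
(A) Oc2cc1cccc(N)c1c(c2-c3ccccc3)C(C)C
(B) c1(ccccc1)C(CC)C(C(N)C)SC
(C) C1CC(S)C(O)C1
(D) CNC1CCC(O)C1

C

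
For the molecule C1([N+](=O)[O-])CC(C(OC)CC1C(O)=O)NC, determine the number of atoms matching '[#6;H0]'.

1

The query [#6;H0] means: any carbon with no attached hydrogen.
Check the 16 heavy atoms by environment: 4× C (H1) → no; 2× C (H2) → no; 1× N (H1) → no; 2× C (H3) → no; 1× C (H0) → match; 3× O (H0) → no; 1× O (H1) → no; 1× N (charge +1, H0) → no; 1× O (charge -1, H0) → no.
That gives 1 matching atom.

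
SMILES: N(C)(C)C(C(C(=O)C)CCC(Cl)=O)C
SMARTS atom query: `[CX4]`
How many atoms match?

Check the 14 heavy atoms by environment: 8× C (X4) → match; 1× N (X3) → no; 2× C (X3) → no; 2× O (X1) → no; 1× Cl (X1) → no.
That gives 8 matching atoms.

8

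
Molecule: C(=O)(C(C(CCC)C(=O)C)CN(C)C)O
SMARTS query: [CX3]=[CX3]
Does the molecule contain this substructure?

No

The pattern [CX3]=[CX3] describes a non-aromatic C=C double bond between two sp2 carbons — an alkene.
The closest candidate here is an ethyl group (-CH2CH3), but its C-C bond is a single bond between CX4 carbons, not CX3=CX3. No other fragment satisfies the full query, so there is no match.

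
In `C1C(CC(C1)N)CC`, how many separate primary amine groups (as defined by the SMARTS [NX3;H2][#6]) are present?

1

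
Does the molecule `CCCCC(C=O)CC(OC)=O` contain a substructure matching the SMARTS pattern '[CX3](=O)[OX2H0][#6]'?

Yes

The pattern [CX3](=O)[OX2H0][#6] describes a carbonyl carbon bonded to an oxygen that is itself bonded to carbon (no H on that O) — an ester.
The molecule carries a methyl-ester group (-C(=O)OCH3), whose atoms satisfy every constraint of the query, so the pattern matches.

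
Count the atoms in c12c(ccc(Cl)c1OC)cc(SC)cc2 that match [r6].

The query [r6] means: r6 matches atoms in a six-membered ring.
Check the 15 heavy atoms by environment: 10× c (aromatic, in 6-ring) → match; 1× O (acyclic) → no; 2× C (acyclic) → no; 1× S (acyclic) → no; 1× Cl (acyclic) → no.
That gives 10 matching atoms.

10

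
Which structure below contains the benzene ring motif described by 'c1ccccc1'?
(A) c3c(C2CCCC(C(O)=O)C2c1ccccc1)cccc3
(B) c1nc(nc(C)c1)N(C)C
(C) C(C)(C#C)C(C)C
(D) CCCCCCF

c1ccccc1 describes six aromatic carbons in a ring (a benzene ring).
(A) contains a phenyl ring, which satisfies every atom and bond constraint.
(B) has a methyl group (-CH3) but no six-membered all-carbon aromatic ring is present.
(C) has a methyl group (-CH3) but no six-membered all-carbon aromatic ring is present.
(D) has a methyl group (-CH3) but no six-membered all-carbon aromatic ring is present.
So the answer is (A).

A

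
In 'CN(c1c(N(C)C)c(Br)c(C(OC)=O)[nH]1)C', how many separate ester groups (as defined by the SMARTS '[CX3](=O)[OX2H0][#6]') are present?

[CX3](=O)[OX2H0][#6] is the SMARTS for an ester: a carbonyl carbon bonded to an oxygen that is itself bonded to carbon (no H on that O).
Exactly one fragment in the molecule meets all constraints, giving 1 match.

1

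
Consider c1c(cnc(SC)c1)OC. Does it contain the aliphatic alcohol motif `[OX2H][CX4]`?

The pattern [OX2H][CX4] describes a hydroxyl oxygen bound to an sp3 (X4) carbon — an aliphatic alcohol.
The closest candidate here is a methoxy ether (-OCH3), but the oxygen has H0 (ether), not H1. No other fragment satisfies the full query, so there is no match.

No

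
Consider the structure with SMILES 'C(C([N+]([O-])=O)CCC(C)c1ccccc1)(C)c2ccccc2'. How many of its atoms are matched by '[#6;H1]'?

The query [#6;H1] means: any carbon bearing exactly one hydrogen.
Check the 22 heavy atoms by environment: 2× C (H3) → no; 3× C (H1) → match; 2× C (H2) → no; 2× c (aromatic, H0) → no; 10× c (aromatic, H1) → match; 1× N (charge +1, H0) → no; 1× O (charge -1, H0) → no; 1× O (H0) → no.
Summing the matching environments: 3 + 10 = 13 matching atoms.

13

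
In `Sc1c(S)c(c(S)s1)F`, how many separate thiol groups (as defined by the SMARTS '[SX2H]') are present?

[SX2H] is the SMARTS for a thiol: an aliphatic sulfur with two connections, one being H.
The molecule carries 3 separate instances of a thiol (-SH) meeting every constraint; each maps to a distinct set of atoms, giving 3 matches.

3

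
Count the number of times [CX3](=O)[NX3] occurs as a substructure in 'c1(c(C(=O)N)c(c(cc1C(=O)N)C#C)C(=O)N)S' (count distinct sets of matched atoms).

3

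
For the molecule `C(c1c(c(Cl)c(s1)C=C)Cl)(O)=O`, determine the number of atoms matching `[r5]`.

The query [r5] means: r5 matches atoms in a five-membered ring.
Check the 12 heavy atoms by environment: 1× s (aromatic, in 5-ring) → match; 4× c (aromatic, in 5-ring) → match; 2× Cl (acyclic) → no; 3× C (acyclic) → no; 2× O (acyclic) → no.
Summing the matching environments: 1 + 4 = 5 matching atoms.

5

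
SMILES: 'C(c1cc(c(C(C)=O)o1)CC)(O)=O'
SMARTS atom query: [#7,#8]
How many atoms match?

4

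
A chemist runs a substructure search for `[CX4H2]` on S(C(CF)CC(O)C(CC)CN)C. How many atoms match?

4

The query [CX4H2] means: sp3 carbon (X4) with exactly two hydrogens.
Check the 13 heavy atoms by environment: 4× C (H2, X4) → match; 3× C (H1, X4) → no; 1× O (H1, X2) → no; 1× F (H0, X1) → no; 2× C (H3, X4) → no; 1× S (H0, X2) → no; 1× N (H2, X3) → no.
That gives 4 matching atoms.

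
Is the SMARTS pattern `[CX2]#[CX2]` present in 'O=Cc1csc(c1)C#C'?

Yes

The pattern [CX2]#[CX2] describes a carbon-carbon triple bond — an alkyne.
The molecule carries an ethynyl group (-C#CH), whose atoms satisfy every constraint of the query, so the pattern matches.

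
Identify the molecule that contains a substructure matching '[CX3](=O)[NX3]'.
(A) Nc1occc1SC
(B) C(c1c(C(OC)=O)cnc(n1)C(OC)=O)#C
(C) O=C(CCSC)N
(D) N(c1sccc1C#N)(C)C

C

[CX3](=O)[NX3] describes a carbonyl carbon bonded to a trivalent nitrogen (an amide).
(A) has a primary amino group (-NH2) but the -NH2 is not attached to a carbonyl carbon.
(B) has a methyl-ester group (-C(=O)OCH3) but the carbonyl is bonded to O, not to an NX3 nitrogen.
(C) contains a primary amide (-C(=O)NH2), which satisfies every atom and bond constraint.
(D) has a nitrile (-C#N) but the nitrile N is NX1 (triple-bonded), not NX3.
So the answer is (C).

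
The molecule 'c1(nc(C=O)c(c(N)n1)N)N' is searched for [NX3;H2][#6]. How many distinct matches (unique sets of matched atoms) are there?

3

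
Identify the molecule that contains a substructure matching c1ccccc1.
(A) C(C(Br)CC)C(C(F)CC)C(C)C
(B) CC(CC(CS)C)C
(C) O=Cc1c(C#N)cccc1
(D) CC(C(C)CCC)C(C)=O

C

c1ccccc1 describes six aromatic carbons in a ring (a benzene ring).
(A) has a methyl group (-CH3) but no six-membered all-carbon aromatic ring is present.
(B) has a methyl group (-CH3) but no six-membered all-carbon aromatic ring is present.
(C) contains the required atom environment, so the pattern matches.
(D) has a methyl group (-CH3) but no six-membered all-carbon aromatic ring is present.
So the answer is (C).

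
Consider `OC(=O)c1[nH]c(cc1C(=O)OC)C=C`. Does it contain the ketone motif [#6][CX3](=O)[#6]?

No

The pattern [#6][CX3](=O)[#6] describes a carbonyl carbon (no H) flanked by two carbons — a ketone.
The closest candidate here is a carboxylic acid group (-C(=O)OH), but one neighbour of the carbonyl carbon is O, not C. No other fragment satisfies the full query, so there is no match.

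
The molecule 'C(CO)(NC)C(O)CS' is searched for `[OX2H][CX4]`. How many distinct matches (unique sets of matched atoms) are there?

2

[OX2H][CX4] is the SMARTS for an aliphatic alcohol: a hydroxyl oxygen bound to an sp3 (X4) carbon.
The molecule carries 2 separate instances of a hydroxyl group (-OH) meeting every constraint; each maps to a distinct set of atoms, giving 2 matches.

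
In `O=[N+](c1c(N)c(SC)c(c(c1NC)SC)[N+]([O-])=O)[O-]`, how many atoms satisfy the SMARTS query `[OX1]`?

4

The query [OX1] means: aliphatic oxygen with one total connection — typically a carbonyl =O or an oxide.
Check the 19 heavy atoms by environment: 6× c (aromatic, X3) → no; 2× N (X3) → no; 2× S (X2) → no; 3× C (X4) → no; 2× N (charge +1, X3) → no; 2× O (charge -1, X1) → match; 2× O (X1) → match.
Summing the matching environments: 2 + 2 = 4 matching atoms.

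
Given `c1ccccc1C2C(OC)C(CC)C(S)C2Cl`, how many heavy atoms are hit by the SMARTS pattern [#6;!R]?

3

The query [#6;!R] means: carbon not in any ring.
Check the 17 heavy atoms by environment: 5× C (in 5-ring) → no; 1× S (acyclic) → no; 3× C (acyclic) → match; 1× O (acyclic) → no; 1× Cl (acyclic) → no; 6× c (aromatic, in 6-ring) → no.
That gives 3 matching atoms.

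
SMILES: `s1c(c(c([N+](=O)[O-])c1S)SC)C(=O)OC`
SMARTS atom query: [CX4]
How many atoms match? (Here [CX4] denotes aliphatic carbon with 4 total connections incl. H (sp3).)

2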